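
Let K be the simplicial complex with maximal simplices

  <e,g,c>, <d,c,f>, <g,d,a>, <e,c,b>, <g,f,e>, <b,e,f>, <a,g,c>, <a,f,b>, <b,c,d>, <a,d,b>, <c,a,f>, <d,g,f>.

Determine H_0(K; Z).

H_0 = Z.

Take the total order a < b < c < d < e < f < g on the vertex set. Then K (dimension 2) consists of the simplices:

  0-simplices (7): a, b, c, d, e, f, g
  1-simplices (18): ab, ac, ad, af, ag, bc, bd, be, bf, cd, ce, cf, cg, df, dg, ef, eg, fg
  2-simplices (12): abd, abf, acf, acg, adg, bcd, bce, bef, cdf, ceg, dfg, efg

Hence C_0 ≅ Z^7, C_1 ≅ Z^18, C_2 ≅ Z^12.

∂_1: C_1 → C_0 maps an edge to its endpoints' difference, ∂[p,q] = q − p.
This gives a 7×18 integer matrix of rank 6; reducing to Smith normal form yields diagonal entries (1,1,1,1,1,1).

∂_2: C_2 → C_1 sends each 2-simplex [p,q,r] to [q,r] − [p,r] + [p,q]. For instance
  ∂bcd = cd − bd + bc,
  ∂abd = bd − ad + ab.
As a 18×12 matrix over Z this has rank 12, with invariant factors (1,1,1,1,1,1,1,1,1,1,1,2).

Computing H_k = (kernel of ∂_k) / (image of ∂_{k+1}):

  H_0: rank C_0 − rank ∂_1 = 7 − 6 = 1, and the invariant factors of ∂_1 are all 1, so H_0 ≅ Z.

(K is a triangulation of the real projective plane RP^2.)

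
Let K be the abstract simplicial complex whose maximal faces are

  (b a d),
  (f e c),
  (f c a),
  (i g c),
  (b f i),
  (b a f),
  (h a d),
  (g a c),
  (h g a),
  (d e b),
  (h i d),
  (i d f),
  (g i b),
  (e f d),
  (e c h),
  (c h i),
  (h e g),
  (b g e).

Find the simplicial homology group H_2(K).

H_2 ≅ 0.

Fix the vertex order a < b < c < d < e < f < g < h < i and write every simplex with vertices in increasing order. Then dim K = 2 and the simplices of K are:

  0-simplices (9): a, b, c, d, e, f, g, h, i
  1-simplices (27): ab, ac, ad, af, ag, ah, bd, be, bf, bg, bi, ce, cf, cg, ch, ci, de, df, dh, di, ef, eg, eh, fi, gh, gi, hi
  2-simplices (18): abd, abf, acf, acg, adh, agh, bde, beg, bfi, bgi, cef, ceh, cgi, chi, def, dfi, dhi, egh

giving chain groups C_0 ≅ Z^9, C_1 ≅ Z^27, C_2 ≅ Z^18.

∂_1: C_1 → C_0 is given by ∂[p,q] = [q] − [p]. For instance
  ∂eh = h − e.
As a 9×27 matrix over Z this has rank 8, with invariant factors (1,1,1,1,1,1,1,1).

∂_2: C_2 → C_1 maps a triangle to the signed sum of its edges. For instance
  ∂agh = gh − ah + ag,
  ∂ceh = eh − ch + ce.
As a 27×18 matrix over Z this has rank 18, with invariant factors (1,1,1,1,1,1,1,1,1,1,1,1,1,1,1,1,1,2).

From H_k ≅ ker(∂_k) / im(∂_{k+1}) we obtain:

  H_2: rank ker ∂_2 − rank ∂_3 = (18 − 18) − 0 = 0, and there is no ∂_3, so H_2 = 0.

(K is a triangulation of the Klein bottle.)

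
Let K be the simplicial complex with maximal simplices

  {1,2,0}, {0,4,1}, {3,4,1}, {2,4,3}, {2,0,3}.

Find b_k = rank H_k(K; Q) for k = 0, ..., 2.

b_0 = 1, b_1 = 1, b_2 = 0.

Take the total order 0 < 1 < 2 < 3 < 4 on the vertex set. Then K (dimension 2) consists of the simplices:

  0-simplices (5): [0], [1], [2], [3], [4]
  1-simplices (10): [0,1], [0,2], [0,3], [0,4], [1,2], [1,3], [1,4], [2,3], [2,4], [3,4]
  2-simplices (5): [0,1,2], [0,1,4], [0,2,3], [1,3,4], [2,3,4]

Hence C_0 ≅ Z^5, C_1 ≅ Z^10, C_2 ≅ Z^5.

The boundary map ∂_1: C_1 → C_0 maps an edge to its endpoints' difference, ∂[p,q] = q − p. For instance
  ∂[1,4] = [4] − [1].
The resulting 5×10 matrix has rank 4, and its Smith normal form has invariant factors (1,1,1,1).

Boundary ∂_2: C_2 → C_1 acts by ∂[p,q,r] = [q,r] − [p,r] + [p,q]. For instance
  ∂[1,3,4] = [3,4] − [1,4] + [1,3],
  ∂[0,1,2] = [1,2] − [0,2] + [0,1].
This gives a 10×5 integer matrix of rank 5; reducing to Smith normal form yields diagonal entries (1,1,1,1,1).

Reading off H_k = ker ∂_k / im ∂_{k+1}:

  H_0: rank C_0 − rank ∂_1 = 5 − 4 = 1, and the invariant factors of ∂_1 are all 1, so H_0 = Z.
  H_1: rank ker ∂_1 − rank ∂_2 = (10 − 4) − 5 = 1, and the invariant factors of ∂_2 are all 1, so H_1 = Z.
  H_2: rank ker ∂_2 − rank ∂_3 = (5 − 5) − 0 = 0, and there is no ∂_3, so H_2 = 0.

As a check, the Euler characteristic is 5 − 10 + 5 = 0, which agrees with 1 − 1 + 0 = 0.
(K is a triangulation of the Möbius band.)

Hence the Betti numbers are b_0 = 1, b_1 = 1, b_2 = 0.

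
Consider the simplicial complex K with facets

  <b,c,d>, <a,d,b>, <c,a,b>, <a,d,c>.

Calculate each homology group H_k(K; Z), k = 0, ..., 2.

We work with the vertex ordering a < b < c < d. The simplices of K, each written with vertices in increasing order, are:

  0-simplices (4): a, b, c, d
  1-simplices (6): ab, ac, ad, bc, bd, cd
  2-simplices (4): abc, abd, acd, bcd

so the chain groups are C_0 ≅ Z^4, C_1 ≅ Z^6, C_2 ≅ Z^4.

∂_1: C_1 → C_0 maps an edge to its endpoints' difference, ∂[p,q] = q − p.
This gives a 4×6 integer matrix of rank 3; reducing to Smith normal form yields diagonal entries (1,1,1).

Boundary ∂_2: C_2 → C_1 maps a triangle to the signed sum of its edges. For instance
  ∂abd = bd − ad + ab,
  ∂abc = bc − ac + ab.
As a 6×4 matrix over Z this has rank 3, with invariant factors (1,1,1).

From H_k ≅ ker(∂_k) / im(∂_{k+1}) we obtain:

  H_0: rank C_0 − rank ∂_1 = 4 − 3 = 1, and the invariant factors of ∂_1 are all 1, so H_0 ≅ Z.
  H_1: rank ker ∂_1 − rank ∂_2 = (6 − 3) − 3 = 0, and the invariant factors of ∂_2 are all 1, so H_1 ≅ 0.
  H_2: rank ker ∂_2 − rank ∂_3 = (4 − 3) − 0 = 1, and there is no ∂_3, so H_2 ≅ Z.

As a check, the Euler characteristic is 4 − 6 + 4 = 2, which agrees with 1 − 0 + 1 = 2.

H_0 ≅ Z,  H_1 = 0,  H_2 ≅ Z.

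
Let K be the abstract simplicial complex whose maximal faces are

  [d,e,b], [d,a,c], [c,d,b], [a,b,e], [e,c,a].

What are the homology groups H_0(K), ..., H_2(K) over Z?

H_0 = Z,  H_1 = Z,  H_2 = 0.

Order the vertices as a < b < c < d < e. Listing each simplex with vertices in this order, K has dimension 2 with simplices:

  0-simplices (5): a, b, c, d, e
  1-simplices (10): ab, ac, ad, ae, bc, bd, be, cd, ce, de
  2-simplices (5): abe, acd, ace, bcd, bde

so the chain groups are C_0 ≅ Z^5, C_1 ≅ Z^10, C_2 ≅ Z^5.

Boundary ∂_1: C_1 → C_0 maps an edge to its endpoints' difference, ∂[p,q] = q − p.
The resulting 5×10 matrix has rank 4, and its Smith normal form has invariant factors (1,1,1,1).

∂_2: C_2 → C_1 acts by ∂[p,q,r] = [q,r] − [p,r] + [p,q]. For instance
  ∂acd = cd − ad + ac,
  ∂bde = de − be + bd.
The 10×5 boundary matrix has rank 5 and Smith normal form diag(1,1,1,1,1).

From H_k ≅ ker(∂_k) / im(∂_{k+1}) we obtain:

  H_0: rank C_0 − rank ∂_1 = 5 − 4 = 1, and the invariant factors of ∂_1 are all 1, so H_0 = Z.
  H_1: rank ker ∂_1 − rank ∂_2 = (10 − 4) − 5 = 1, and the invariant factors of ∂_2 are all 1, so H_1 = Z.
  H_2: rank ker ∂_2 − rank ∂_3 = (5 − 5) − 0 = 0, and there is no ∂_3, so H_2 = 0.

As a check, the Euler characteristic is 5 − 10 + 5 = 0, which agrees with 1 − 1 + 0 = 0.
(K is a triangulation of the Möbius band.)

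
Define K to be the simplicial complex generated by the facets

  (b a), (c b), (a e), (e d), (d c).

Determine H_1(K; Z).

H_1 = Z.

We work with the vertex ordering a < b < c < d < e. The simplices of K, each written with vertices in increasing order, are:

  0-simplices (5): a, b, c, d, e
  1-simplices (5): ab, ae, bc, cd, de

Hence C_0 ≅ Z^5, C_1 ≅ Z^5.

The boundary map ∂_1: C_1 → C_0 is given by ∂[p,q] = [q] − [p]. For instance
  ∂cd = d − c.
The 5×5 boundary matrix has rank 4 and Smith normal form diag(1,1,1,1).

Computing H_k = (kernel of ∂_k) / (image of ∂_{k+1}):

  H_1: rank ker ∂_1 − rank ∂_2 = (5 − 4) − 0 = 1, and there is no ∂_2, so H_1 ≅ Z.

(K is a triangulation of the circle S^1.)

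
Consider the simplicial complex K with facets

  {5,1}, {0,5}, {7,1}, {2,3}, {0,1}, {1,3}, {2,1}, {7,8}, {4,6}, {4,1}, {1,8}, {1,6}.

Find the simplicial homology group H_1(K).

H_1 ≅ Z^4.

K has 9 vertices, 12 edges.
rank ∂_1 = 8, rank ∂_2 = 0 ⇒ b_1 = 12 − 8 − 0 = 4. So H_1 ≅ Z^4.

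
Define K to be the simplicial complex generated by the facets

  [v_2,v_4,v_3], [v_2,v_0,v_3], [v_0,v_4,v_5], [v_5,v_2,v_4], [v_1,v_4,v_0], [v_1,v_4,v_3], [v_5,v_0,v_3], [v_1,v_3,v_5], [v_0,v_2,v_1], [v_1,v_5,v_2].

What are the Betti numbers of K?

K has 6 vertices, 15 edges, 10 triangles.
rank ∂_0 = 0, rank ∂_1 = 5 ⇒ b_0 = 6 − 0 − 5 = 1; all invariant factors of ∂_1 are 1 so no torsion. So H_0 = Z.
rank ∂_1 = 5, rank ∂_2 = 10 ⇒ b_1 = 15 − 5 − 10 = 0; ∂_2 has invariant factor(s) [2] giving torsion. So H_1 = Z/2.
rank ∂_2 = 10, rank ∂_3 = 0 ⇒ b_2 = 10 − 10 − 0 = 0. So H_2 = 0.

b_0 = 1, b_1 = 0, b_2 = 0.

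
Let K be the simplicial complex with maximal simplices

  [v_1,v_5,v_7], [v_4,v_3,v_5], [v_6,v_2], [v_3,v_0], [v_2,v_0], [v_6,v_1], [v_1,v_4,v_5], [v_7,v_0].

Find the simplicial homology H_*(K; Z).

H_0 = Z,  H_1 = Z^2,  H_2 = 0.

Order the vertices as v_0 < v_1 < v_2 < v_3 < v_4 < v_5 < v_6 < v_7. Listing each simplex with vertices in this order, K has dimension 2 with simplices:

  0-simplices (8): [v_0], [v_1], [v_2], [v_3], [v_4], [v_5], [v_6], [v_7]
  1-simplices (12): [v_0,v_2], [v_0,v_3], [v_0,v_7], [v_1,v_4], [v_1,v_5], [v_1,v_6], [v_1,v_7], [v_2,v_6], [v_3,v_4], [v_3,v_5], [v_4,v_5], [v_5,v_7]
  2-simplices (3): [v_1,v_4,v_5], [v_1,v_5,v_7], [v_3,v_4,v_5]

Hence C_0 ≅ Z^8, C_1 ≅ Z^12, C_2 ≅ Z^3.

The boundary map ∂_1: C_1 → C_0 is given by ∂[p,q] = [q] − [p].
As a 8×12 matrix over Z this has rank 7, with invariant factors (1,1,1,1,1,1,1).

The boundary map ∂_2: C_2 → C_1 sends each 2-simplex [p,q,r] to [q,r] − [p,r] + [p,q]. For instance
  ∂[v_1,v_4,v_5] = [v_4,v_5] − [v_1,v_5] + [v_1,v_4],
  ∂[v_3,v_4,v_5] = [v_4,v_5] − [v_3,v_5] + [v_3,v_4].
The resulting 12×3 matrix has rank 3, and its Smith normal form has invariant factors (1,1,1).

Now H_k = ker ∂_k / im ∂_{k+1}, so:

  H_0: rank C_0 − rank ∂_1 = 8 − 7 = 1, and the invariant factors of ∂_1 are all 1, so H_0 ≅ Z.
  H_1: rank ker ∂_1 − rank ∂_2 = (12 − 7) − 3 = 2, and the invariant factors of ∂_2 are all 1, so H_1 ≅ Z^2.
  H_2: rank ker ∂_2 − rank ∂_3 = (3 − 3) − 0 = 0, and there is no ∂_3, so H_2 ≅ 0.

As a check, the Euler characteristic is 8 − 12 + 3 = -1, which agrees with 1 − 2 + 0 = -1.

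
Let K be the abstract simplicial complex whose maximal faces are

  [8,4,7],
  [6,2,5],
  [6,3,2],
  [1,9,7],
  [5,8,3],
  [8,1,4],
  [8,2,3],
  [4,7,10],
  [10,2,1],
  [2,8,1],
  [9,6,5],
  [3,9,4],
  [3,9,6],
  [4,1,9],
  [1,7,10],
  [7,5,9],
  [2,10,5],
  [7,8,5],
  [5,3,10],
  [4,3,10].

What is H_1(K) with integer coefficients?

Fix the vertex order 1 < 2 < 3 < 4 < 5 < 6 < 7 < 8 < 9 < 10 and write every simplex with vertices in increasing order. Then dim K = 2 and the simplices of K are:

  0-simplices (10): [1], [2], [3], [4], [5], [6], [7], [8], [9], [10]
  1-simplices (30): (30 of them)
  2-simplices (20): (20 of them)

Hence C_0 ≅ Z^10, C_1 ≅ Z^30, C_2 ≅ Z^20.

The boundary map ∂_1: C_1 → C_0 maps an edge to its endpoints' difference, ∂[p,q] = q − p.
The resulting 10×30 matrix has rank 9, and its Smith normal form has invariant factors (1,1,1,1,1,1,1,1,1).

The boundary map ∂_2: C_2 → C_1 acts by ∂[p,q,r] = [q,r] − [p,r] + [p,q]. For instance
  ∂[3,4,10] = [4,10] − [3,10] + [3,4],
  ∂[1,7,10] = [7,10] − [1,10] + [1,7].
The 30×20 boundary matrix has rank 20 and Smith normal form diag(1,1,1,1,1,1,1,1,1,1,1,1,1,1,1,1,1,1,1,2).

Reading off H_k = ker ∂_k / im ∂_{k+1}:

  H_1: rank ker ∂_1 − rank ∂_2 = (30 − 9) − 20 = 1, and ∂_2 has invariant factor 2 > 1, so H_1 ≅ Z ⊕ Z/2Z.

(K is a triangulation of the Klein bottle.)

H_1 = Z ⊕ Z/2Z.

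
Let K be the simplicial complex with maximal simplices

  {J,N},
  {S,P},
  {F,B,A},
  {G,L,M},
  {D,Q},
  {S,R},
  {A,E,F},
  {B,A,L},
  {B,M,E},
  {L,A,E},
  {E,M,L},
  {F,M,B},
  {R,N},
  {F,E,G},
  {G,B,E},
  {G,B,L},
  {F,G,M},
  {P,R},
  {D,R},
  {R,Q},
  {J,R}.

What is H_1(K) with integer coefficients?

H_1 = Z^3 ⊕ Z/2.

Take the total order A < B < D < E < F < G < J < L < M < N < P < Q < R < S on the vertex set. Then K (dimension 2) consists of the simplices:

  0-simplices (14): A, B, D, E, F, G, J, L, M, N, P, Q, R, S
  1-simplices (27): AB, AE, AF, AL, BE, BF, BG, BL, BM, DQ, DR, EF, EG, EL, EM, FG, FM, GL, GM, JN, JR, LM, NR, PR, PS, QR, RS
  2-simplices (12): ABF, ABL, AEF, AEL, BEG, BEM, BFM, BGL, EFG, ELM, FGM, GLM

Hence C_0 ≅ Z^14, C_1 ≅ Z^27, C_2 ≅ Z^12.

∂_1: C_1 → C_0 is given by ∂[p,q] = [q] − [p]. For instance
  ∂QR = R − Q.
The 14×27 boundary matrix has rank 12 and Smith normal form diag(1,1,1,1,1,1,1,1,1,1,1,1).

The boundary map ∂_2: C_2 → C_1 acts by ∂[p,q,r] = [q,r] − [p,r] + [p,q]. For instance
  ∂AEL = EL − AL + AE,
  ∂FGM = GM − FM + FG.
The resulting 27×12 matrix has rank 12, and its Smith normal form has invariant factors (1,1,1,1,1,1,1,1,1,1,1,2).

Reading off H_k = ker ∂_k / im ∂_{k+1}:

  H_1: rank ker ∂_1 − rank ∂_2 = (27 − 12) − 12 = 3, and ∂_2 has invariant factor 2 > 1, so H_1 = Z^3 ⊕ Z/2.

(K is a triangulation of the disjoint union of a wedge of 3 circles and the real projective plane RP^2.)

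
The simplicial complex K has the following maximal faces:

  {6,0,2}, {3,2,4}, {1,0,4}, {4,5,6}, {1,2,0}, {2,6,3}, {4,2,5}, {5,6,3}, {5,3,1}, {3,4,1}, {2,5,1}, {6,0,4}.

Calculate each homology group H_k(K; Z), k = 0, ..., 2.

H_0 ≅ Z,  H_1 ≅ Z/2,  H_2 = 0.

We work with the vertex ordering 0 < 1 < 2 < 3 < 4 < 5 < 6. The simplices of K, each written with vertices in increasing order, are:

  0-simplices (7): [0], [1], [2], [3], [4], [5], [6]
  1-simplices (18): [0,1], [0,2], [0,4], [0,6], [1,2], [1,3], [1,4], [1,5], [2,3], [2,4], [2,5], [2,6], [3,4], [3,5], [3,6], [4,5], [4,6], [5,6]
  2-simplices (12): [0,1,2], [0,1,4], [0,2,6], [0,4,6], [1,2,5], [1,3,4], [1,3,5], [2,3,4], [2,3,6], [2,4,5], [3,5,6], [4,5,6]

giving chain groups C_0 ≅ Z^7, C_1 ≅ Z^18, C_2 ≅ Z^12.

Boundary ∂_1: C_1 → C_0 sends each edge [p,q] (with p < q) to q − p. For instance
  ∂[1,3] = [3] − [1].
The resulting 7×18 matrix has rank 6, and its Smith normal form has invariant factors (1,1,1,1,1,1).

Boundary ∂_2: C_2 → C_1 acts by ∂[p,q,r] = [q,r] − [p,r] + [p,q]. For instance
  ∂[0,1,4] = [1,4] − [0,4] + [0,1],
  ∂[2,4,5] = [4,5] − [2,5] + [2,4].
The 18×12 boundary matrix has rank 12 and Smith normal form diag(1,1,1,1,1,1,1,1,1,1,1,2).

Reading off H_k = ker ∂_k / im ∂_{k+1}:

  H_0: rank C_0 − rank ∂_1 = 7 − 6 = 1, and the invariant factors of ∂_1 are all 1, so H_0 = Z.
  H_1: rank ker ∂_1 − rank ∂_2 = (18 − 6) − 12 = 0, and ∂_2 has invariant factor 2 > 1, so H_1 = Z/2.
  H_2: rank ker ∂_2 − rank ∂_3 = (12 − 12) − 0 = 0, and there is no ∂_3, so H_2 = 0.

(K is a triangulation of the real projective plane RP^2.)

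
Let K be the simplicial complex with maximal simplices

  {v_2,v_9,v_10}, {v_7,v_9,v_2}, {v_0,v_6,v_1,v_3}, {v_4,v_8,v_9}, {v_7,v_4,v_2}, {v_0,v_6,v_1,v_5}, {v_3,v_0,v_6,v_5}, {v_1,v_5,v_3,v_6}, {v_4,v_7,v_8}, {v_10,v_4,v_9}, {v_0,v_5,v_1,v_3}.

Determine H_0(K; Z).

H_0 = Z^2.

K has 11 vertices, 22 edges, 16 triangles, 5 3-simplices.
rank ∂_0 = 0, rank ∂_1 = 9 ⇒ b_0 = 11 − 0 − 9 = 2; all invariant factors of ∂_1 are 1 so no torsion. So H_0 = Z^2.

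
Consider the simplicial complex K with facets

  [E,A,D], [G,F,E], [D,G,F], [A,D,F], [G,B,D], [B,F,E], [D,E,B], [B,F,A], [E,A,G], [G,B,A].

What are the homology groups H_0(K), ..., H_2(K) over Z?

H_0 ≅ Z,  H_1 ≅ Z_2,  H_2 = 0.

Take the total order A < B < D < E < F < G on the vertex set. Then K (dimension 2) consists of the simplices:

  0-simplices (6): A, B, D, E, F, G
  1-simplices (15): AB, AD, AE, AF, AG, BD, BE, BF, BG, DE, DF, DG, EF, EG, FG
  2-simplices (10): ABF, ABG, ADE, ADF, AEG, BDE, BDG, BEF, DFG, EFG

Hence C_0 ≅ Z^6, C_1 ≅ Z^15, C_2 ≅ Z^10.

∂_1: C_1 → C_0 is given by ∂[p,q] = [q] − [p]. For instance
  ∂DF = F − D.
As a 6×15 matrix over Z this has rank 5, with invariant factors (1,1,1,1,1).

∂_2: C_2 → C_1 maps a triangle to the signed sum of its edges. For instance
  ∂BDG = DG − BG + BD,
  ∂BDE = DE − BE + BD.
This gives a 15×10 integer matrix of rank 10; reducing to Smith normal form yields diagonal entries (1,1,1,1,1,1,1,1,1,2).

Now H_k = ker ∂_k / im ∂_{k+1}, so:

  H_0: rank C_0 − rank ∂_1 = 6 − 5 = 1, and the invariant factors of ∂_1 are all 1, so H_0 = Z.
  H_1: rank ker ∂_1 − rank ∂_2 = (15 − 5) − 10 = 0, and ∂_2 has invariant factor 2 > 1, so H_1 = Z_2.
  H_2: rank ker ∂_2 − rank ∂_3 = (10 − 10) − 0 = 0, and there is no ∂_3, so H_2 = 0.

As a check, the Euler characteristic is 6 − 15 + 10 = 1, which agrees with 1 − 0 + 0 = 1.
(K is a triangulation of the real projective plane RP^2.)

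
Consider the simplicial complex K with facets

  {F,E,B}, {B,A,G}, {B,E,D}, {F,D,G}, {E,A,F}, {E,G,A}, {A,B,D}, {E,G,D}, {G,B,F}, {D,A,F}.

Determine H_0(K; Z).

H_0 ≅ Z.

Fix the vertex order A < B < D < E < F < G and write every simplex with vertices in increasing order. Then dim K = 2 and the simplices of K are:

  0-simplices (6): A, B, D, E, F, G
  1-simplices (15): AB, AD, AE, AF, AG, BD, BE, BF, BG, DE, DF, DG, EF, EG, FG
  2-simplices (10): ABD, ABG, ADF, AEF, AEG, BDE, BEF, BFG, DEG, DFG

Hence C_0 ≅ Z^6, C_1 ≅ Z^15, C_2 ≅ Z^10.

The boundary map ∂_1: C_1 → C_0 sends each edge [p,q] (with p < q) to q − p. For instance
  ∂BE = E − B.
The resulting 6×15 matrix has rank 5, and its Smith normal form has invariant factors (1,1,1,1,1).

The boundary map ∂_2: C_2 → C_1 acts by ∂[p,q,r] = [q,r] − [p,r] + [p,q]. For instance
  ∂DFG = FG − DG + DF,
  ∂AEG = EG − AG + AE.
The 15×10 boundary matrix has rank 10 and Smith normal form diag(1,1,1,1,1,1,1,1,1,2).

Computing H_k = (kernel of ∂_k) / (image of ∂_{k+1}):

  H_0: rank C_0 − rank ∂_1 = 6 − 5 = 1, and the invariant factors of ∂_1 are all 1, so H_0 = Z.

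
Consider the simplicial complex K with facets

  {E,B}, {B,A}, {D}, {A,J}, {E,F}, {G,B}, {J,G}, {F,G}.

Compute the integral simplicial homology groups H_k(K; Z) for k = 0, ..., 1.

H_0 ≅ Z^2,  H_1 ≅ Z^2.

Take the total order A < B < D < E < F < G < J on the vertex set. Then K (dimension 1) consists of the simplices:

  0-simplices (7): A, B, D, E, F, G, J
  1-simplices (7): AB, AJ, BE, BG, EF, FG, GJ

Hence C_0 ≅ Z^7, C_1 ≅ Z^7.

∂_1: C_1 → C_0 is given by ∂[p,q] = [q] − [p].
This gives a 7×7 integer matrix of rank 5; reducing to Smith normal form yields diagonal entries (1,1,1,1,1).

Computing H_k = (kernel of ∂_k) / (image of ∂_{k+1}):

  H_0: rank C_0 − rank ∂_1 = 7 − 5 = 2, and the invariant factors of ∂_1 are all 1, so H_0 ≅ Z^2.
  H_1: rank ker ∂_1 − rank ∂_2 = (7 − 5) − 0 = 2, and there is no ∂_2, so H_1 ≅ Z^2.

As a check, the Euler characteristic is 7 − 7 = 0, which agrees with 2 − 2 = 0.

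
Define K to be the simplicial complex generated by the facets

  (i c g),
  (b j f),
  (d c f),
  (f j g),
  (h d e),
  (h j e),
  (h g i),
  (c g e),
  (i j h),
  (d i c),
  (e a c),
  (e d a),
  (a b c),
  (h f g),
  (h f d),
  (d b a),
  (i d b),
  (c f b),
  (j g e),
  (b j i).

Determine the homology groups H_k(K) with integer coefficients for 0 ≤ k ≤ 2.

H_0 ≅ Z,  H_1 ≅ Z × Z/2,  H_2 = 0.

Order the vertices as a < b < c < d < e < f < g < h < i < j. Listing each simplex with vertices in this order, K has dimension 2 with simplices:

  0-simplices (10): a, b, c, d, e, f, g, h, i, j
  1-simplices (30): ab, ac, ad, ae, bc, bd, bf, bi, bj, cd, ce, cf, cg, ci, de, df, dh, di, eg, eh, ej, fg, fh, fj, gh, gi, gj, hi, hj, ij
  2-simplices (20): abc, abd, ace, ade, bcf, bdi, bfj, bij, cdf, cdi, ceg, cgi, deh, dfh, egj, ehj, fgh, fgj, ghi, hij

giving chain groups C_0 ≅ Z^10, C_1 ≅ Z^30, C_2 ≅ Z^20.

Boundary ∂_1: C_1 → C_0 is given by ∂[p,q] = [q] − [p]. For instance
  ∂ad = d − a.
The 10×30 boundary matrix has rank 9 and Smith normal form diag(1,1,1,1,1,1,1,1,1).

The boundary map ∂_2: C_2 → C_1 sends each 2-simplex [p,q,r] to [q,r] − [p,r] + [p,q]. For instance
  ∂bij = ij − bj + bi,
  ∂bfj = fj − bj + bf.
The 30×20 boundary matrix has rank 20 and Smith normal form diag(1,1,1,1,1,1,1,1,1,1,1,1,1,1,1,1,1,1,1,2).

Now H_k = ker ∂_k / im ∂_{k+1}, so:

  H_0: rank C_0 − rank ∂_1 = 10 − 9 = 1, and the invariant factors of ∂_1 are all 1, so H_0 = Z.
  H_1: rank ker ∂_1 − rank ∂_2 = (30 − 9) − 20 = 1, and ∂_2 has invariant factor 2 > 1, so H_1 = Z × Z/2.
  H_2: rank ker ∂_2 − rank ∂_3 = (20 − 20) − 0 = 0, and there is no ∂_3, so H_2 = 0.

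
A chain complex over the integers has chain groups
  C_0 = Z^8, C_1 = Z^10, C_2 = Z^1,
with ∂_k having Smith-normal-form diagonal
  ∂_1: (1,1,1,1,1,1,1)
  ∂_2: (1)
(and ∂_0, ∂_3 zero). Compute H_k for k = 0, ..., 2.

H_0: b_0 = 8 − 0 − 7 = 1; torsion from ∂_1 factors > 1: none. So H_0 ≅ Z.
H_1: b_1 = 10 − 7 − 1 = 2; torsion from ∂_2 factors > 1: none. So H_1 ≅ Z^2.
H_2: b_2 = 1 − 1 − 0 = 0; torsion from ∂_3 factors > 1: none. So H_2 ≅ 0.

H_0 ≅ Z,  H_1 ≅ Z^2,  H_2 = 0.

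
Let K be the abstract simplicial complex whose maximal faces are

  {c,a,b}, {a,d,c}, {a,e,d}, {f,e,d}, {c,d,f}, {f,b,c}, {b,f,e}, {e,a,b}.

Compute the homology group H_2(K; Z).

H_2 = Z.

Fix the vertex order a < b < c < d < e < f and write every simplex with vertices in increasing order. Then dim K = 2 and the simplices of K are:

  0-simplices (6): a, b, c, d, e, f
  1-simplices (12): ab, ac, ad, ae, bc, be, bf, cd, cf, de, df, ef
  2-simplices (8): abc, abe, acd, ade, bcf, bef, cdf, def

Hence C_0 ≅ Z^6, C_1 ≅ Z^12, C_2 ≅ Z^8.

Boundary ∂_1: C_1 → C_0 maps an edge to its endpoints' difference, ∂[p,q] = q − p. For instance
  ∂ad = d − a.
As a 6×12 matrix over Z this has rank 5, with invariant factors (1,1,1,1,1).

The boundary map ∂_2: C_2 → C_1 maps a triangle to the signed sum of its edges. For instance
  ∂cdf = df − cf + cd,
  ∂abe = be − ae + ab.
The resulting 12×8 matrix has rank 7, and its Smith normal form has invariant factors (1,1,1,1,1,1,1).

Computing H_k = (kernel of ∂_k) / (image of ∂_{k+1}):

  H_2: rank ker ∂_2 − rank ∂_3 = (8 − 7) − 0 = 1, and there is no ∂_3, so H_2 = Z.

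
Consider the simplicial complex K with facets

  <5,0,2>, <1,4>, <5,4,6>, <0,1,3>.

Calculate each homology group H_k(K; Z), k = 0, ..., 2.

H_0 ≅ Z,  H_1 ≅ Z,  H_2 = 0.

We work with the vertex ordering 0 < 1 < 2 < 3 < 4 < 5 < 6. The simplices of K, each written with vertices in increasing order, are:

  0-simplices (7): [0], [1], [2], [3], [4], [5], [6]
  1-simplices (10): [0,1], [0,2], [0,3], [0,5], [1,3], [1,4], [2,5], [4,5], [4,6], [5,6]
  2-simplices (3): [0,1,3], [0,2,5], [4,5,6]

Hence C_0 ≅ Z^7, C_1 ≅ Z^10, C_2 ≅ Z^3.

Boundary ∂_1: C_1 → C_0 sends each edge [p,q] (with p < q) to q − p. For instance
  ∂[0,1] = [1] − [0].
The 7×10 boundary matrix has rank 6 and Smith normal form diag(1,1,1,1,1,1).

The boundary map ∂_2: C_2 → C_1 maps a triangle to the signed sum of its edges. For instance
  ∂[0,2,5] = [2,5] − [0,5] + [0,2],
  ∂[4,5,6] = [5,6] − [4,6] + [4,5].
The 10×3 boundary matrix has rank 3 and Smith normal form diag(1,1,1).

From H_k ≅ ker(∂_k) / im(∂_{k+1}) we obtain:

  H_0: rank C_0 − rank ∂_1 = 7 − 6 = 1, and the invariant factors of ∂_1 are all 1, so H_0 ≅ Z.
  H_1: rank ker ∂_1 − rank ∂_2 = (10 − 6) − 3 = 1, and the invariant factors of ∂_2 are all 1, so H_1 ≅ Z.
  H_2: rank ker ∂_2 − rank ∂_3 = (3 − 3) − 0 = 0, and there is no ∂_3, so H_2 ≅ 0.

As a check, the Euler characteristic is 7 − 10 + 3 = 0, which agrees with 1 − 1 + 0 = 0.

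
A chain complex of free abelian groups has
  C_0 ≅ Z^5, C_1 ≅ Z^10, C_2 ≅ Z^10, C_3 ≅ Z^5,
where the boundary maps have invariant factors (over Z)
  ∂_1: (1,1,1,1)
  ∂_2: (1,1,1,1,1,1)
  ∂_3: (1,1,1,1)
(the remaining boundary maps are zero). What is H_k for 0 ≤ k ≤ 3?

H_0 = Z,  H_1 = 0,  H_2 = 0,  H_3 = Z.

H_0: b_0 = 5 − 0 − 4 = 1; torsion from ∂_1 factors > 1: none. So H_0 = Z.
H_1: b_1 = 10 − 4 − 6 = 0; torsion from ∂_2 factors > 1: none. So H_1 = 0.
H_2: b_2 = 10 − 6 − 4 = 0; torsion from ∂_3 factors > 1: none. So H_2 = 0.
H_3: b_3 = 5 − 4 − 0 = 1; torsion from ∂_4 factors > 1: none. So H_3 = Z.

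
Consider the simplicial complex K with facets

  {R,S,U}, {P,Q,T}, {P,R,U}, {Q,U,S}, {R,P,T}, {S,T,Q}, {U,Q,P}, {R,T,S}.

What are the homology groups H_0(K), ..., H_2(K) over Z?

H_0 = Z,  H_1 = 0,  H_2 = Z.

Take the total order P < Q < R < S < T < U on the vertex set. Then K (dimension 2) consists of the simplices:

  0-simplices (6): P, Q, R, S, T, U
  1-simplices (12): PQ, PR, PT, PU, QS, QT, QU, RS, RT, RU, ST, SU
  2-simplices (8): PQT, PQU, PRT, PRU, QST, QSU, RST, RSU

so the chain groups are C_0 ≅ Z^6, C_1 ≅ Z^12, C_2 ≅ Z^8.

∂_1: C_1 → C_0 sends each edge [p,q] (with p < q) to q − p. For instance
  ∂RT = T − R.
The 6×12 boundary matrix has rank 5 and Smith normal form diag(1,1,1,1,1).

∂_2: C_2 → C_1 sends each 2-simplex [p,q,r] to [q,r] − [p,r] + [p,q]. For instance
  ∂QST = ST − QT + QS,
  ∂RSU = SU − RU + RS.
This gives a 12×8 integer matrix of rank 7; reducing to Smith normal form yields diagonal entries (1,1,1,1,1,1,1).

Reading off H_k = ker ∂_k / im ∂_{k+1}:

  H_0: rank C_0 − rank ∂_1 = 6 − 5 = 1, and the invariant factors of ∂_1 are all 1, so H_0 ≅ Z.
  H_1: rank ker ∂_1 − rank ∂_2 = (12 − 5) − 7 = 0, and the invariant factors of ∂_2 are all 1, so H_1 ≅ 0.
  H_2: rank ker ∂_2 − rank ∂_3 = (8 − 7) − 0 = 1, and there is no ∂_3, so H_2 ≅ Z.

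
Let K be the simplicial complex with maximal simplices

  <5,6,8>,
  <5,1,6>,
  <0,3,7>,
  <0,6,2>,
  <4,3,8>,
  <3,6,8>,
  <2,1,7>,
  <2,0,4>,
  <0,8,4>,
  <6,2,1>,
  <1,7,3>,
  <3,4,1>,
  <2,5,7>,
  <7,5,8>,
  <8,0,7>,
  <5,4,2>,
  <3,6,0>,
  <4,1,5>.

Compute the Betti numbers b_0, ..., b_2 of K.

b_0 = 1, b_1 = 1, b_2 = 0.

Take the total order 0 < 1 < 2 < 3 < 4 < 5 < 6 < 7 < 8 on the vertex set. Then K (dimension 2) consists of the simplices:

  0-simplices (9): [0], [1], [2], [3], [4], [5], [6], [7], [8]
  1-simplices (27): (27 of them)
  2-simplices (18): [0,2,4], [0,2,6], [0,3,6], [0,3,7], [0,4,8], [0,7,8], [1,2,6], [1,2,7], [1,3,4], [1,3,7], [1,4,5], [1,5,6], [2,4,5], [2,5,7], [3,4,8], [3,6,8], [5,6,8], [5,7,8]

so the chain groups are C_0 ≅ Z^9, C_1 ≅ Z^27, C_2 ≅ Z^18.

The boundary map ∂_1: C_1 → C_0 maps an edge to its endpoints' difference, ∂[p,q] = q − p.
This gives a 9×27 integer matrix of rank 8; reducing to Smith normal form yields diagonal entries (1,1,1,1,1,1,1,1).

Boundary ∂_2: C_2 → C_1 maps a triangle to the signed sum of its edges. For instance
  ∂[5,6,8] = [6,8] − [5,8] + [5,6],
  ∂[3,4,8] = [4,8] − [3,8] + [3,4].
This gives a 27×18 integer matrix of rank 18; reducing to Smith normal form yields diagonal entries (1,1,1,1,1,1,1,1,1,1,1,1,1,1,1,1,1,2).

Now H_k = ker ∂_k / im ∂_{k+1}, so:

  H_0: rank C_0 − rank ∂_1 = 9 − 8 = 1, and the invariant factors of ∂_1 are all 1, so H_0 ≅ Z.
  H_1: rank ker ∂_1 − rank ∂_2 = (27 − 8) − 18 = 1, and ∂_2 has invariant factor 2 > 1, so H_1 ≅ Z × Z/2.
  H_2: rank ker ∂_2 − rank ∂_3 = (18 − 18) − 0 = 0, and there is no ∂_3, so H_2 ≅ 0.

Hence the Betti numbers are b_0 = 1, b_1 = 1, b_2 = 0.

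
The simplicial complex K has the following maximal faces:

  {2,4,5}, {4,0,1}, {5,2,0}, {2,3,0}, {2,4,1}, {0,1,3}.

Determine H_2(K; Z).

H_2 ≅ 0.

Order the vertices as 0 < 1 < 2 < 3 < 4 < 5. Listing each simplex with vertices in this order, K has dimension 2 with simplices:

  0-simplices (6): [0], [1], [2], [3], [4], [5]
  1-simplices (12): [0,1], [0,2], [0,3], [0,4], [0,5], [1,2], [1,3], [1,4], [2,3], [2,4], [2,5], [4,5]
  2-simplices (6): [0,1,3], [0,1,4], [0,2,3], [0,2,5], [1,2,4], [2,4,5]

so the chain groups are C_0 ≅ Z^6, C_1 ≅ Z^12, C_2 ≅ Z^6.

The boundary map ∂_1: C_1 → C_0 maps an edge to its endpoints' difference, ∂[p,q] = q − p.
The 6×12 boundary matrix has rank 5 and Smith normal form diag(1,1,1,1,1).

∂_2: C_2 → C_1 sends each 2-simplex [p,q,r] to [q,r] − [p,r] + [p,q]. For instance
  ∂[0,1,3] = [1,3] − [0,3] + [0,1],
  ∂[0,2,5] = [2,5] − [0,5] + [0,2].
The 12×6 boundary matrix has rank 6 and Smith normal form diag(1,1,1,1,1,1).

From H_k ≅ ker(∂_k) / im(∂_{k+1}) we obtain:

  H_2: rank ker ∂_2 − rank ∂_3 = (6 − 6) − 0 = 0, and there is no ∂_3, so H_2 ≅ 0.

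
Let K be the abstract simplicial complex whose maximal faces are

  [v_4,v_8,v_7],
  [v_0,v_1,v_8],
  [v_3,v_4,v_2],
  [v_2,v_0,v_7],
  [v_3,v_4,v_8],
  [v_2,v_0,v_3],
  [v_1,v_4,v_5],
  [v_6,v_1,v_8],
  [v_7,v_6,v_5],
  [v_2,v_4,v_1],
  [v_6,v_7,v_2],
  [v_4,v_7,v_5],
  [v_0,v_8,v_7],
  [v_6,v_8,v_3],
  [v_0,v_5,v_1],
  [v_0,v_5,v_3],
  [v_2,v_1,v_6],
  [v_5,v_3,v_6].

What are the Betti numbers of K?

Take the total order v_0 < v_1 < v_2 < v_3 < v_4 < v_5 < v_6 < v_7 < v_8 on the vertex set. Then K (dimension 2) consists of the simplices:

  0-simplices (9): [v_0], [v_1], [v_2], [v_3], [v_4], [v_5], [v_6], [v_7], [v_8]
  1-simplices (27): (27 of them)
  2-simplices (18): (18 of them)

Hence C_0 ≅ Z^9, C_1 ≅ Z^27, C_2 ≅ Z^18.

∂_1: C_1 → C_0 is given by ∂[p,q] = [q] − [p].
The resulting 9×27 matrix has rank 8, and its Smith normal form has invariant factors (1,1,1,1,1,1,1,1).

The boundary map ∂_2: C_2 → C_1 maps a triangle to the signed sum of its edges. For instance
  ∂[v_3,v_6,v_8] = [v_6,v_8] − [v_3,v_8] + [v_3,v_6],
  ∂[v_0,v_1,v_8] = [v_1,v_8] − [v_0,v_8] + [v_0,v_1].
The 27×18 boundary matrix has rank 17 and Smith normal form diag(1,1,1,1,1,1,1,1,1,1,1,1,1,1,1,1,1).

Now H_k = ker ∂_k / im ∂_{k+1}, so:

  H_0: rank C_0 − rank ∂_1 = 9 − 8 = 1, and the invariant factors of ∂_1 are all 1, so H_0 ≅ Z.
  H_1: rank ker ∂_1 − rank ∂_2 = (27 − 8) − 17 = 2, and the invariant factors of ∂_2 are all 1, so H_1 ≅ Z^2.
  H_2: rank ker ∂_2 − rank ∂_3 = (18 − 17) − 0 = 1, and there is no ∂_3, so H_2 ≅ Z.

As a check, the Euler characteristic is 9 − 27 + 18 = 0, which agrees with 1 − 2 + 1 = 0.

Hence the Betti numbers are b_0 = 1, b_1 = 2, b_2 = 1.

b_0 = 1, b_1 = 2, b_2 = 1.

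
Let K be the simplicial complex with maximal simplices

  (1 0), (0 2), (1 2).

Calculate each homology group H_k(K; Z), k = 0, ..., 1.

H_0 ≅ Z,  H_1 ≅ Z.

K has 3 vertices, 3 edges.
rank ∂_0 = 0, rank ∂_1 = 2 ⇒ b_0 = 3 − 0 − 2 = 1; all invariant factors of ∂_1 are 1 so no torsion. So H_0 = Z.
rank ∂_1 = 2, rank ∂_2 = 0 ⇒ b_1 = 3 − 2 − 0 = 1. So H_1 = Z.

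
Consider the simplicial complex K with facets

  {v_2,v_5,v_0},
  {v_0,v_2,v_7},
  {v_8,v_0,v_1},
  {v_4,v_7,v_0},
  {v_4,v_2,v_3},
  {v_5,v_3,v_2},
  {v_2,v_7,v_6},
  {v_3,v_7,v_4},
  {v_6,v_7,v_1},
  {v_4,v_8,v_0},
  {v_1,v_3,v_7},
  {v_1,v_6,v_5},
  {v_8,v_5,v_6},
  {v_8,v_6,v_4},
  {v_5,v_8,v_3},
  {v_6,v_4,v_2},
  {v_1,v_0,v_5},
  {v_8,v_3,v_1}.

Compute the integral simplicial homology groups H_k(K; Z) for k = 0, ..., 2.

We work with the vertex ordering v_0 < v_1 < v_2 < v_3 < v_4 < v_5 < v_6 < v_7 < v_8. The simplices of K, each written with vertices in increasing order, are:

  0-simplices (9): [v_0], [v_1], [v_2], [v_3], [v_4], [v_5], [v_6], [v_7], [v_8]
  1-simplices (27): (27 of them)
  2-simplices (18): (18 of them)

so the chain groups are C_0 ≅ Z^9, C_1 ≅ Z^27, C_2 ≅ Z^18.

The boundary map ∂_1: C_1 → C_0 maps an edge to its endpoints' difference, ∂[p,q] = q − p. For instance
  ∂[v_0,v_2] = [v_2] − [v_0].
This gives a 9×27 integer matrix of rank 8; reducing to Smith normal form yields diagonal entries (1,1,1,1,1,1,1,1).

Boundary ∂_2: C_2 → C_1 maps a triangle to the signed sum of its edges. For instance
  ∂[v_2,v_3,v_5] = [v_3,v_5] − [v_2,v_5] + [v_2,v_3],
  ∂[v_1,v_3,v_7] = [v_3,v_7] − [v_1,v_7] + [v_1,v_3].
The 27×18 boundary matrix has rank 18 and Smith normal form diag(1,1,1,1,1,1,1,1,1,1,1,1,1,1,1,1,1,2).

Reading off H_k = ker ∂_k / im ∂_{k+1}:

  H_0: rank C_0 − rank ∂_1 = 9 − 8 = 1, and the invariant factors of ∂_1 are all 1, so H_0 = Z.
  H_1: rank ker ∂_1 − rank ∂_2 = (27 − 8) − 18 = 1, and ∂_2 has invariant factor 2 > 1, so H_1 = Z ⊕ Z/2Z.
  H_2: rank ker ∂_2 − rank ∂_3 = (18 − 18) − 0 = 0, and there is no ∂_3, so H_2 = 0.

H_0 = Z,  H_1 = Z ⊕ Z/2Z,  H_2 = 0.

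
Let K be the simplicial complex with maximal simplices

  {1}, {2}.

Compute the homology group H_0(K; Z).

H_0 ≅ Z^2.

Fix the vertex order 1 < 2 and write every simplex with vertices in increasing order. Then dim K = 0 and the simplices of K are:

  0-simplices (2): [1], [2]

Hence C_0 ≅ Z^2.

Now H_k = ker ∂_k / im ∂_{k+1}, so:

  H_0: rank C_0 − rank ∂_1 = 2 − 0 = 2, and there is no ∂_1, so H_0 = Z^2.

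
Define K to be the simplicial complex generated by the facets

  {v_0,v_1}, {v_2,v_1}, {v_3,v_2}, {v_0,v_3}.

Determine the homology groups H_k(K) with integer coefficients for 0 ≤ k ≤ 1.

We work with the vertex ordering v_0 < v_1 < v_2 < v_3. The simplices of K, each written with vertices in increasing order, are:

  0-simplices (4): [v_0], [v_1], [v_2], [v_3]
  1-simplices (4): [v_0,v_1], [v_0,v_3], [v_1,v_2], [v_2,v_3]

Hence C_0 ≅ Z^4, C_1 ≅ Z^4.

The boundary map ∂_1: C_1 → C_0 maps an edge to its endpoints' difference, ∂[p,q] = q − p.
As a 4×4 matrix over Z this has rank 3, with invariant factors (1,1,1).

From H_k ≅ ker(∂_k) / im(∂_{k+1}) we obtain:

  H_0: rank C_0 − rank ∂_1 = 4 − 3 = 1, and the invariant factors of ∂_1 are all 1, so H_0 = Z.
  H_1: rank ker ∂_1 − rank ∂_2 = (4 − 3) − 0 = 1, and there is no ∂_2, so H_1 = Z.

(K is a triangulation of the circle S^1.)

H_0 ≅ Z,  H_1 ≅ Z.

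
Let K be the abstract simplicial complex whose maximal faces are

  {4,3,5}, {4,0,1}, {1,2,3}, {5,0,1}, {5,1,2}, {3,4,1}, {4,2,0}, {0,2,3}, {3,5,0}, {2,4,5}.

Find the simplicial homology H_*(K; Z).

H_0 = Z,  H_1 = Z/2Z,  H_2 = 0.

We work with the vertex ordering 0 < 1 < 2 < 3 < 4 < 5. The simplices of K, each written with vertices in increasing order, are:

  0-simplices (6): [0], [1], [2], [3], [4], [5]
  1-simplices (15): [0,1], [0,2], [0,3], [0,4], [0,5], [1,2], [1,3], [1,4], [1,5], [2,3], [2,4], [2,5], [3,4], [3,5], [4,5]
  2-simplices (10): [0,1,4], [0,1,5], [0,2,3], [0,2,4], [0,3,5], [1,2,3], [1,2,5], [1,3,4], [2,4,5], [3,4,5]

Hence C_0 ≅ Z^6, C_1 ≅ Z^15, C_2 ≅ Z^10.

The boundary map ∂_1: C_1 → C_0 sends each edge [p,q] (with p < q) to q − p. For instance
  ∂[2,5] = [5] − [2].
As a 6×15 matrix over Z this has rank 5, with invariant factors (1,1,1,1,1).

Boundary ∂_2: C_2 → C_1 acts by ∂[p,q,r] = [q,r] − [p,r] + [p,q]. For instance
  ∂[1,3,4] = [3,4] − [1,4] + [1,3],
  ∂[3,4,5] = [4,5] − [3,5] + [3,4].
This gives a 15×10 integer matrix of rank 10; reducing to Smith normal form yields diagonal entries (1,1,1,1,1,1,1,1,1,2).

From H_k ≅ ker(∂_k) / im(∂_{k+1}) we obtain:

  H_0: rank C_0 − rank ∂_1 = 6 − 5 = 1, and the invariant factors of ∂_1 are all 1, so H_0 = Z.
  H_1: rank ker ∂_1 − rank ∂_2 = (15 − 5) − 10 = 0, and ∂_2 has invariant factor 2 > 1, so H_1 = Z/2Z.
  H_2: rank ker ∂_2 − rank ∂_3 = (10 − 10) − 0 = 0, and there is no ∂_3, so H_2 = 0.

As a check, the Euler characteristic is 6 − 15 + 10 = 1, which agrees with 1 − 0 + 0 = 1.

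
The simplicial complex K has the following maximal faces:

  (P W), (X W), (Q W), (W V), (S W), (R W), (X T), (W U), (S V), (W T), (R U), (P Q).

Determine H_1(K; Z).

Take the total order P < Q < R < S < T < U < V < W < X on the vertex set. Then K (dimension 1) consists of the simplices:

  0-simplices (9): P, Q, R, S, T, U, V, W, X
  1-simplices (12): PQ, PW, QW, RU, RW, SV, SW, TW, TX, UW, VW, WX

so the chain groups are C_0 ≅ Z^9, C_1 ≅ Z^12.

The boundary map ∂_1: C_1 → C_0 is given by ∂[p,q] = [q] − [p]. For instance
  ∂UW = W − U.
This gives a 9×12 integer matrix of rank 8; reducing to Smith normal form yields diagonal entries (1,1,1,1,1,1,1,1).

Reading off H_k = ker ∂_k / im ∂_{k+1}:

  H_1: rank ker ∂_1 − rank ∂_2 = (12 − 8) − 0 = 4, and there is no ∂_2, so H_1 = Z^4.

H_1 = Z^4.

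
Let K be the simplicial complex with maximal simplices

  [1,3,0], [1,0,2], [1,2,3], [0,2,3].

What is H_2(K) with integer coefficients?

Take the total order 0 < 1 < 2 < 3 on the vertex set. Then K (dimension 2) consists of the simplices:

  0-simplices (4): [0], [1], [2], [3]
  1-simplices (6): [0,1], [0,2], [0,3], [1,2], [1,3], [2,3]
  2-simplices (4): [0,1,2], [0,1,3], [0,2,3], [1,2,3]

giving chain groups C_0 ≅ Z^4, C_1 ≅ Z^6, C_2 ≅ Z^4.

The boundary map ∂_1: C_1 → C_0 sends each edge [p,q] (with p < q) to q − p. For instance
  ∂[1,2] = [2] − [1].
As a 4×6 matrix over Z this has rank 3, with invariant factors (1,1,1).

The boundary map ∂_2: C_2 → C_1 sends each 2-simplex [p,q,r] to [q,r] − [p,r] + [p,q]. For instance
  ∂[1,2,3] = [2,3] − [1,3] + [1,2],
  ∂[0,2,3] = [2,3] − [0,3] + [0,2].
As a 6×4 matrix over Z this has rank 3, with invariant factors (1,1,1).

Computing H_k = (kernel of ∂_k) / (image of ∂_{k+1}):

  H_2: rank ker ∂_2 − rank ∂_3 = (4 − 3) − 0 = 1, and there is no ∂_3, so H_2 = Z.

(K is a triangulation of the 2-sphere S^2.)

H_2 = Z.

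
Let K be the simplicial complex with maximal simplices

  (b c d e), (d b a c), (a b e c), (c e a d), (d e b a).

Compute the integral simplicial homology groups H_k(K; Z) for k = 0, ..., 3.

H_0 ≅ Z,  H_1 = 0,  H_2 = 0,  H_3 ≅ Z.

K has 5 vertices, 10 edges, 10 triangles, 5 3-simplices.
rank ∂_0 = 0, rank ∂_1 = 4 ⇒ b_0 = 5 − 0 − 4 = 1; all invariant factors of ∂_1 are 1 so no torsion. So H_0 = Z.
rank ∂_1 = 4, rank ∂_2 = 6 ⇒ b_1 = 10 − 4 − 6 = 0; all invariant factors of ∂_2 are 1 so no torsion. So H_1 = 0.
rank ∂_2 = 6, rank ∂_3 = 4 ⇒ b_2 = 10 − 6 − 4 = 0; all invariant factors of ∂_3 are 1 so no torsion. So H_2 = 0.
rank ∂_3 = 4, rank ∂_4 = 0 ⇒ b_3 = 5 − 4 − 0 = 1. So H_3 = Z.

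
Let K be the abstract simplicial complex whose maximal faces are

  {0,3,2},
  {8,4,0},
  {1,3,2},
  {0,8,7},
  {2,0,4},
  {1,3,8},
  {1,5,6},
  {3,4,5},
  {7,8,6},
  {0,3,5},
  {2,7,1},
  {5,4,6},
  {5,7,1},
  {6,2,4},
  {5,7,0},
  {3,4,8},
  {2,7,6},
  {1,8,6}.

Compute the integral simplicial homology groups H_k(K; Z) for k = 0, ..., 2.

Fix the vertex order 0 < 1 < 2 < 3 < 4 < 5 < 6 < 7 < 8 and write every simplex with vertices in increasing order. Then dim K = 2 and the simplices of K are:

  0-simplices (9): [0], [1], [2], [3], [4], [5], [6], [7], [8]
  1-simplices (27): (27 of them)
  2-simplices (18): [0,2,3], [0,2,4], [0,3,5], [0,4,8], [0,5,7], [0,7,8], [1,2,3], [1,2,7], [1,3,8], [1,5,6], [1,5,7], [1,6,8], [2,4,6], [2,6,7], [3,4,5], [3,4,8], [4,5,6], [6,7,8]

so the chain groups are C_0 ≅ Z^9, C_1 ≅ Z^27, C_2 ≅ Z^18.

Boundary ∂_1: C_1 → C_0 maps an edge to its endpoints' difference, ∂[p,q] = q − p. For instance
  ∂[1,6] = [6] − [1].
As a 9×27 matrix over Z this has rank 8, with invariant factors (1,1,1,1,1,1,1,1).

∂_2: C_2 → C_1 maps a triangle to the signed sum of its edges. For instance
  ∂[3,4,8] = [4,8] − [3,8] + [3,4],
  ∂[0,5,7] = [5,7] − [0,7] + [0,5].
The resulting 27×18 matrix has rank 18, and its Smith normal form has invariant factors (1,1,1,1,1,1,1,1,1,1,1,1,1,1,1,1,1,2).

From H_k ≅ ker(∂_k) / im(∂_{k+1}) we obtain:

  H_0: rank C_0 − rank ∂_1 = 9 − 8 = 1, and the invariant factors of ∂_1 are all 1, so H_0 = Z.
  H_1: rank ker ∂_1 − rank ∂_2 = (27 − 8) − 18 = 1, and ∂_2 has invariant factor 2 > 1, so H_1 = Z ⊕ Z_2.
  H_2: rank ker ∂_2 − rank ∂_3 = (18 − 18) − 0 = 0, and there is no ∂_3, so H_2 = 0.

As a check, the Euler characteristic is 9 − 27 + 18 = 0, which agrees with 1 − 1 + 0 = 0.

H_0 ≅ Z,  H_1 ≅ Z ⊕ Z_2,  H_2 = 0.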